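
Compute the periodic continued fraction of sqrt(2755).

[52; (2, 20, 2, 104)]

Write x_i = (sqrt(2755) + m_i)/d_i with (m_0, d_0) = (0, 1). a_0 = floor(sqrt(2755)) = 52, since 52^2 = 2704 <= 2755 < 2809 = 53^2.
Iterate m_{i+1} = d_i*a_i - m_i, d_{i+1} = (2755 - m_{i+1}^2)/d_i, a_{i+1} = floor((a_0 + m_{i+1})/d_{i+1}):
  m_1 = 1*52 - 0 = 52, d_1 = (2755 - 52^2)/1 = 51/1 = 51, a_1 = floor((52 + 52)/51) = 2.
  m_2 = 51*2 - 52 = 50, d_2 = (2755 - 50^2)/51 = 255/51 = 5, a_2 = floor((52 + 50)/5) = 20.
  m_3 = 5*20 - 50 = 50, d_3 = (2755 - 50^2)/5 = 255/5 = 51, a_3 = floor((52 + 50)/51) = 2.
  m_4 = 51*2 - 50 = 52, d_4 = (2755 - 52^2)/51 = 51/51 = 1, a_4 = floor((52 + 52)/1) = 104.
  m_5 = 1*104 - 52 = 52, d_5 = (2755 - 52^2)/1 = 51/1 = 51: (m_5, d_5) = (m_1, d_1) = (52, 51), so from here the quotients repeat a_1, ..., a_4; the period length is 4.
Hence the expansion of sqrt(2755) is a_0 = 52 followed by the repeating block 2, 20, 2, 104 (period 4).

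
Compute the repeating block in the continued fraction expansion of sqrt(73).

Write x_i = (sqrt(73) + m_i)/d_i with (m_0, d_0) = (0, 1). a_0 = floor(sqrt(73)) = 8, since 8^2 = 64 <= 73 < 81 = 9^2.
Iterate m_{i+1} = d_i*a_i - m_i, d_{i+1} = (73 - m_{i+1}^2)/d_i, a_{i+1} = floor((a_0 + m_{i+1})/d_{i+1}):
  m_1 = 1*8 - 0 = 8, d_1 = (73 - 8^2)/1 = 9/1 = 9, a_1 = floor((8 + 8)/9) = 1.
  m_2 = 9*1 - 8 = 1, d_2 = (73 - 1^2)/9 = 72/9 = 8, a_2 = floor((8 + 1)/8) = 1.
  m_3 = 8*1 - 1 = 7, d_3 = (73 - 7^2)/8 = 24/8 = 3, a_3 = floor((8 + 7)/3) = 5.
  m_4 = 3*5 - 7 = 8, d_4 = (73 - 8^2)/3 = 9/3 = 3, a_4 = floor((8 + 8)/3) = 5.
  m_5 = 3*5 - 8 = 7, d_5 = (73 - 7^2)/3 = 24/3 = 8, a_5 = floor((8 + 7)/8) = 1.
  m_6 = 8*1 - 7 = 1, d_6 = (73 - 1^2)/8 = 72/8 = 9, a_6 = floor((8 + 1)/9) = 1.
  m_7 = 9*1 - 1 = 8, d_7 = (73 - 8^2)/9 = 9/9 = 1, a_7 = floor((8 + 8)/1) = 16.
  m_8 = 1*16 - 8 = 8, d_8 = (73 - 8^2)/1 = 9/1 = 9: (m_8, d_8) = (m_1, d_1) = (8, 9), so from here the quotients repeat a_1, ..., a_7; the period length is 7.
Hence the expansion of sqrt(73) is a_0 = 8 followed by the repeating block 1, 1, 5, 5, 1, 1, 16 (period 7).

[8; (1, 1, 5, 5, 1, 1, 16)]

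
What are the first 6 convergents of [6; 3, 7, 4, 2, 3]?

Using the convergent recurrence p_i = a_i*p_{i-1} + p_{i-2}, q_i = a_i*q_{i-1} + q_{i-2} with p_{-2}=0, p_{-1}=1, q_{-2}=1, q_{-1}=0:
  i=0: a_0=6, p_0 = 6*1 + 0 = 6, q_0 = 6*0 + 1 = 1.
  i=1: a_1=3, p_1 = 3*6 + 1 = 19, q_1 = 3*1 + 0 = 3.
  i=2: a_2=7, p_2 = 7*19 + 6 = 139, q_2 = 7*3 + 1 = 22.
  i=3: a_3=4, p_3 = 4*139 + 19 = 575, q_3 = 4*22 + 3 = 91.
  i=4: a_4=2, p_4 = 2*575 + 139 = 1289, q_4 = 2*91 + 22 = 204.
  i=5: a_5=3, p_5 = 3*1289 + 575 = 4442, q_5 = 3*204 + 91 = 703.

6/1, 19/3, 139/22, 575/91, 1289/204, 4442/703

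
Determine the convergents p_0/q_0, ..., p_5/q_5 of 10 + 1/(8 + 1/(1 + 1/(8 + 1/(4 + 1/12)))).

10/1, 81/8, 91/9, 809/80, 3327/329, 40733/4028

Using the convergent recurrence p_i = a_i*p_{i-1} + p_{i-2}, q_i = a_i*q_{i-1} + q_{i-2} with p_{-2}=0, p_{-1}=1, q_{-2}=1, q_{-1}=0:
  i=0: a_0=10, p_0 = 10*1 + 0 = 10, q_0 = 10*0 + 1 = 1.
  i=1: a_1=8, p_1 = 8*10 + 1 = 81, q_1 = 8*1 + 0 = 8.
  i=2: a_2=1, p_2 = 1*81 + 10 = 91, q_2 = 1*8 + 1 = 9.
  i=3: a_3=8, p_3 = 8*91 + 81 = 809, q_3 = 8*9 + 8 = 80.
  i=4: a_4=4, p_4 = 4*809 + 91 = 3327, q_4 = 4*80 + 9 = 329.
  i=5: a_5=12, p_5 = 12*3327 + 809 = 40733, q_5 = 12*329 + 80 = 4028.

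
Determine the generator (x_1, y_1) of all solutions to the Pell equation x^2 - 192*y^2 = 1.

First expand sqrt(192) as a continued fraction. With x_i = (sqrt(192) + m_i)/d_i and (m_0, d_0) = (0, 1): a_0 = floor(sqrt(192)) = 13, since 13^2 = 169 <= 192 < 196 = 14^2.
Iterate m_{i+1} = d_i*a_i - m_i, d_{i+1} = (192 - m_{i+1}^2)/d_i, a_{i+1} = floor((a_0 + m_{i+1})/d_{i+1}):
  m_1 = 1*13 - 0 = 13, d_1 = (192 - 13^2)/1 = 23/1 = 23, a_1 = floor((13 + 13)/23) = 1.
  m_2 = 23*1 - 13 = 10, d_2 = (192 - 10^2)/23 = 92/23 = 4, a_2 = floor((13 + 10)/4) = 5.
  m_3 = 4*5 - 10 = 10, d_3 = (192 - 10^2)/4 = 92/4 = 23, a_3 = floor((13 + 10)/23) = 1.
  m_4 = 23*1 - 10 = 13, d_4 = (192 - 13^2)/23 = 23/23 = 1, a_4 = floor((13 + 13)/1) = 26.
  m_5 = 1*26 - 13 = 13, d_5 = (192 - 13^2)/1 = 23/1 = 23: (m_5, d_5) = (m_1, d_1) = (13, 23), so from here the quotients repeat a_1, ..., a_4; the period length is 4.
So sqrt(192) = [13; (1, 5, 1, 26)] with period length k = 4.
k is even, so the fundamental solution of x^2 - 192y^2 = 1 is (p_{k-1}, q_{k-1}) = (p_3, q_3); compute convergents through index 3.
Convergents (p_i = a_i*p_{i-1} + p_{i-2}, q_i = a_i*q_{i-1} + q_{i-2} with p_{-2}=0, p_{-1}=1, q_{-2}=1, q_{-1}=0):
  i=0: a_0=13, p_0 = 13*1 + 0 = 13, q_0 = 13*0 + 1 = 1.
  i=1: a_1=1, p_1 = 1*13 + 1 = 14, q_1 = 1*1 + 0 = 1.
  i=2: a_2=5, p_2 = 5*14 + 13 = 83, q_2 = 5*1 + 1 = 6.
  i=3: a_3=1, p_3 = 1*83 + 14 = 97, q_3 = 1*6 + 1 = 7.
Check: 97^2 - 192*7^2 = 9409 - 9408 = 1, so (x, y) = (97, 7) solves the equation, and by the theorem it is the least positive solution.

(x, y) = (97, 7)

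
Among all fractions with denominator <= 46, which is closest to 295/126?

96/41

Expand x = 295/126 as a continued fraction with the Euclidean algorithm:
  295 = 2*126 + 43, so a_0 = 2.
  126 = 2*43 + 40, so a_1 = 2.
  43 = 1*40 + 3, so a_2 = 1.
  40 = 13*3 + 1, so a_3 = 13.
  3 = 3*1 + 0, so a_4 = 3.
so x = [2; 2, 1, 13, 3].
Convergents (p_i = a_i*p_{i-1} + p_{i-2}, q_i = a_i*q_{i-1} + q_{i-2} with p_{-2}=0, p_{-1}=1, q_{-2}=1, q_{-1}=0), until the denominator exceeds 46:
  i=0: a_0=2, p_0 = 2*1 + 0 = 2, q_0 = 2*0 + 1 = 1.
  i=1: a_1=2, p_1 = 2*2 + 1 = 5, q_1 = 2*1 + 0 = 2.
  i=2: a_2=1, p_2 = 1*5 + 2 = 7, q_2 = 1*2 + 1 = 3.
  i=3: a_3=13, p_3 = 13*7 + 5 = 96, q_3 = 13*3 + 2 = 41.
  i=4: a_4=3, p_4 = 3*96 + 7 = 295, q_4 = 3*41 + 3 = 126.
q_4 = 126 > 46, so the last convergent with denominator <= 46 is p_3/q_3 = 96/41.
The closest fraction with denominator <= 46 is either p_3/q_3 or the intermediate fraction (k*p_3 + p_2)/(k*q_3 + q_2) with the largest k >= 1 whose denominator stays <= 46; these approach x as k grows, and every other convergent or intermediate fraction in range is farther away.
Largest k: floor((46 - q_2)/q_3) = floor((46 - 3)/41) = 1.
That gives (1*96 + 7)/(1*41 + 3) = 103/44.
Compare the errors: |x - 96/41| = |295*41 - 96*126|/(126*41) = 1/5166, and |x - 103/44| = |295*44 - 103*126|/(126*44) = 2/5544.
Cross-multiplying, 1*5544 = 5544 < 10332 = 2*5166, so 1/5166 is smaller: the convergent 96/41 is closer to x than 103/44.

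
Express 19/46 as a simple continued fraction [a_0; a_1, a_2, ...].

Run the Euclidean algorithm on 19 and 46; the successive quotients are the partial quotients a_0, a_1, ... (each step inverts the fractional part left over by the previous one):
  19 = 0*46 + 19, so a_0 = 0.
  46 = 2*19 + 8, so a_1 = 2.
  19 = 2*8 + 3, so a_2 = 2.
  8 = 2*3 + 2, so a_3 = 2.
  3 = 1*2 + 1, so a_4 = 1.
  2 = 2*1 + 0, so a_5 = 2.
The remainder reaches 0 after 6 divisions, so the expansion has 6 partial quotients, read off in order.

[0; 2, 2, 2, 1, 2]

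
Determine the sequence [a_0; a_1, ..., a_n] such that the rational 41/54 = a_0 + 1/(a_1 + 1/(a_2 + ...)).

Run the Euclidean algorithm on 41 and 54; the successive quotients are the partial quotients a_0, a_1, ... (each step inverts the fractional part left over by the previous one):
  41 = 0*54 + 41, so a_0 = 0.
  54 = 1*41 + 13, so a_1 = 1.
  41 = 3*13 + 2, so a_2 = 3.
  13 = 6*2 + 1, so a_3 = 6.
  2 = 2*1 + 0, so a_4 = 2.
The remainder reaches 0 after 5 divisions, so the expansion has 5 partial quotients, read off in order.

[0; 1, 3, 6, 2]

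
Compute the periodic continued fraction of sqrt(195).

[13; (1, 26)]

Write x_i = (sqrt(195) + m_i)/d_i with (m_0, d_0) = (0, 1). a_0 = floor(sqrt(195)) = 13, since 13^2 = 169 <= 195 < 196 = 14^2.
Iterate m_{i+1} = d_i*a_i - m_i, d_{i+1} = (195 - m_{i+1}^2)/d_i, a_{i+1} = floor((a_0 + m_{i+1})/d_{i+1}):
  m_1 = 1*13 - 0 = 13, d_1 = (195 - 13^2)/1 = 26/1 = 26, a_1 = floor((13 + 13)/26) = 1.
  m_2 = 26*1 - 13 = 13, d_2 = (195 - 13^2)/26 = 26/26 = 1, a_2 = floor((13 + 13)/1) = 26.
  m_3 = 1*26 - 13 = 13, d_3 = (195 - 13^2)/1 = 26/1 = 26: (m_3, d_3) = (m_1, d_1) = (13, 26), so from here the quotients repeat a_1, a_2; the period length is 2.
Hence the expansion of sqrt(195) is a_0 = 13 followed by the repeating block 1, 26 (period 2).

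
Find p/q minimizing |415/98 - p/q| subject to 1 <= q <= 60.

Expand x = 415/98 as a continued fraction with the Euclidean algorithm:
  415 = 4*98 + 23, so a_0 = 4.
  98 = 4*23 + 6, so a_1 = 4.
  23 = 3*6 + 5, so a_2 = 3.
  6 = 1*5 + 1, so a_3 = 1.
  5 = 5*1 + 0, so a_4 = 5.
so x = [4; 4, 3, 1, 5].
Convergents (p_i = a_i*p_{i-1} + p_{i-2}, q_i = a_i*q_{i-1} + q_{i-2} with p_{-2}=0, p_{-1}=1, q_{-2}=1, q_{-1}=0), until the denominator exceeds 60:
  i=0: a_0=4, p_0 = 4*1 + 0 = 4, q_0 = 4*0 + 1 = 1.
  i=1: a_1=4, p_1 = 4*4 + 1 = 17, q_1 = 4*1 + 0 = 4.
  i=2: a_2=3, p_2 = 3*17 + 4 = 55, q_2 = 3*4 + 1 = 13.
  i=3: a_3=1, p_3 = 1*55 + 17 = 72, q_3 = 1*13 + 4 = 17.
  i=4: a_4=5, p_4 = 5*72 + 55 = 415, q_4 = 5*17 + 13 = 98.
q_4 = 98 > 60, so the last convergent with denominator <= 60 is p_3/q_3 = 72/17.
The closest fraction with denominator <= 60 is either p_3/q_3 or the intermediate fraction (k*p_3 + p_2)/(k*q_3 + q_2) with the largest k >= 1 whose denominator stays <= 60; these approach x as k grows, and every other convergent or intermediate fraction in range is farther away.
Largest k: floor((60 - q_2)/q_3) = floor((60 - 13)/17) = 2.
That gives (2*72 + 55)/(2*17 + 13) = 199/47.
Compare the errors: |x - 72/17| = |415*17 - 72*98|/(98*17) = 1/1666, and |x - 199/47| = |415*47 - 199*98|/(98*47) = 3/4606.
Cross-multiplying, 1*4606 = 4606 < 4998 = 3*1666, so 1/1666 is smaller: the convergent 72/17 is closer to x than 199/47.

72/17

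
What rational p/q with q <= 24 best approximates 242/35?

Expand x = 242/35 as a continued fraction with the Euclidean algorithm:
  242 = 6*35 + 32, so a_0 = 6.
  35 = 1*32 + 3, so a_1 = 1.
  32 = 10*3 + 2, so a_2 = 10.
  3 = 1*2 + 1, so a_3 = 1.
  2 = 2*1 + 0, so a_4 = 2.
so x = [6; 1, 10, 1, 2].
Convergents (p_i = a_i*p_{i-1} + p_{i-2}, q_i = a_i*q_{i-1} + q_{i-2} with p_{-2}=0, p_{-1}=1, q_{-2}=1, q_{-1}=0), until the denominator exceeds 24:
  i=0: a_0=6, p_0 = 6*1 + 0 = 6, q_0 = 6*0 + 1 = 1.
  i=1: a_1=1, p_1 = 1*6 + 1 = 7, q_1 = 1*1 + 0 = 1.
  i=2: a_2=10, p_2 = 10*7 + 6 = 76, q_2 = 10*1 + 1 = 11.
  i=3: a_3=1, p_3 = 1*76 + 7 = 83, q_3 = 1*11 + 1 = 12.
  i=4: a_4=2, p_4 = 2*83 + 76 = 242, q_4 = 2*12 + 11 = 35.
q_4 = 35 > 24, so the last convergent with denominator <= 24 is p_3/q_3 = 83/12.
The closest fraction with denominator <= 24 is either p_3/q_3 or the intermediate fraction (k*p_3 + p_2)/(k*q_3 + q_2) with the largest k >= 1 whose denominator stays <= 24; these approach x as k grows, and every other convergent or intermediate fraction in range is farther away.
Largest k: floor((24 - q_2)/q_3) = floor((24 - 11)/12) = 1.
That gives (1*83 + 76)/(1*12 + 11) = 159/23.
Compare the errors: |x - 83/12| = |242*12 - 83*35|/(35*12) = 1/420, and |x - 159/23| = |242*23 - 159*35|/(35*23) = 1/805.
Cross-multiplying, 1*420 = 420 < 805 = 1*805, so 1/805 is smaller: the intermediate fraction 159/23 is closer to x than 83/12.

159/23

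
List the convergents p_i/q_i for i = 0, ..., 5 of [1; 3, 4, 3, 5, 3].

1/1, 4/3, 17/13, 55/42, 292/223, 931/711

Using the convergent recurrence p_i = a_i*p_{i-1} + p_{i-2}, q_i = a_i*q_{i-1} + q_{i-2} with p_{-2}=0, p_{-1}=1, q_{-2}=1, q_{-1}=0:
  i=0: a_0=1, p_0 = 1*1 + 0 = 1, q_0 = 1*0 + 1 = 1.
  i=1: a_1=3, p_1 = 3*1 + 1 = 4, q_1 = 3*1 + 0 = 3.
  i=2: a_2=4, p_2 = 4*4 + 1 = 17, q_2 = 4*3 + 1 = 13.
  i=3: a_3=3, p_3 = 3*17 + 4 = 55, q_3 = 3*13 + 3 = 42.
  i=4: a_4=5, p_4 = 5*55 + 17 = 292, q_4 = 5*42 + 13 = 223.
  i=5: a_5=3, p_5 = 3*292 + 55 = 931, q_5 = 3*223 + 42 = 711.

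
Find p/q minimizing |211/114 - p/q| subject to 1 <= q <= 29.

37/20

Expand x = 211/114 as a continued fraction with the Euclidean algorithm:
  211 = 1*114 + 97, so a_0 = 1.
  114 = 1*97 + 17, so a_1 = 1.
  97 = 5*17 + 12, so a_2 = 5.
  17 = 1*12 + 5, so a_3 = 1.
  12 = 2*5 + 2, so a_4 = 2.
  5 = 2*2 + 1, so a_5 = 2.
  2 = 2*1 + 0, so a_6 = 2.
so x = [1; 1, 5, 1, 2, 2, 2].
Convergents (p_i = a_i*p_{i-1} + p_{i-2}, q_i = a_i*q_{i-1} + q_{i-2} with p_{-2}=0, p_{-1}=1, q_{-2}=1, q_{-1}=0), until the denominator exceeds 29:
  i=0: a_0=1, p_0 = 1*1 + 0 = 1, q_0 = 1*0 + 1 = 1.
  i=1: a_1=1, p_1 = 1*1 + 1 = 2, q_1 = 1*1 + 0 = 1.
  i=2: a_2=5, p_2 = 5*2 + 1 = 11, q_2 = 5*1 + 1 = 6.
  i=3: a_3=1, p_3 = 1*11 + 2 = 13, q_3 = 1*6 + 1 = 7.
  i=4: a_4=2, p_4 = 2*13 + 11 = 37, q_4 = 2*7 + 6 = 20.
  i=5: a_5=2, p_5 = 2*37 + 13 = 87, q_5 = 2*20 + 7 = 47.
q_5 = 47 > 29, so the last convergent with denominator <= 29 is p_4/q_4 = 37/20.
The closest fraction with denominator <= 29 is either p_4/q_4 or the intermediate fraction (k*p_4 + p_3)/(k*q_4 + q_3) with the largest k >= 1 whose denominator stays <= 29; these approach x as k grows, and every other convergent or intermediate fraction in range is farther away.
Largest k: floor((29 - q_3)/q_4) = floor((29 - 7)/20) = 1.
That gives (1*37 + 13)/(1*20 + 7) = 50/27.
Compare the errors: |x - 37/20| = |211*20 - 37*114|/(114*20) = 2/2280, and |x - 50/27| = |211*27 - 50*114|/(114*27) = 3/3078.
Cross-multiplying, 2*3078 = 6156 < 6840 = 3*2280, so 2/2280 is smaller: the convergent 37/20 is closer to x than 50/27.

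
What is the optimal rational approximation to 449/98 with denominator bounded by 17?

Expand x = 449/98 as a continued fraction with the Euclidean algorithm:
  449 = 4*98 + 57, so a_0 = 4.
  98 = 1*57 + 41, so a_1 = 1.
  57 = 1*41 + 16, so a_2 = 1.
  41 = 2*16 + 9, so a_3 = 2.
  16 = 1*9 + 7, so a_4 = 1.
  9 = 1*7 + 2, so a_5 = 1.
  7 = 3*2 + 1, so a_6 = 3.
  2 = 2*1 + 0, so a_7 = 2.
so x = [4; 1, 1, 2, 1, 1, 3, 2].
Convergents (p_i = a_i*p_{i-1} + p_{i-2}, q_i = a_i*q_{i-1} + q_{i-2} with p_{-2}=0, p_{-1}=1, q_{-2}=1, q_{-1}=0), until the denominator exceeds 17:
  i=0: a_0=4, p_0 = 4*1 + 0 = 4, q_0 = 4*0 + 1 = 1.
  i=1: a_1=1, p_1 = 1*4 + 1 = 5, q_1 = 1*1 + 0 = 1.
  i=2: a_2=1, p_2 = 1*5 + 4 = 9, q_2 = 1*1 + 1 = 2.
  i=3: a_3=2, p_3 = 2*9 + 5 = 23, q_3 = 2*2 + 1 = 5.
  i=4: a_4=1, p_4 = 1*23 + 9 = 32, q_4 = 1*5 + 2 = 7.
  i=5: a_5=1, p_5 = 1*32 + 23 = 55, q_5 = 1*7 + 5 = 12.
  i=6: a_6=3, p_6 = 3*55 + 32 = 197, q_6 = 3*12 + 7 = 43.
q_6 = 43 > 17, so the last convergent with denominator <= 17 is p_5/q_5 = 55/12.
The closest fraction with denominator <= 17 is either p_5/q_5 or the intermediate fraction (k*p_5 + p_4)/(k*q_5 + q_4) with the largest k >= 1 whose denominator stays <= 17; these approach x as k grows, and every other convergent or intermediate fraction in range is farther away.
Largest k: floor((17 - q_4)/q_5) = floor((17 - 7)/12) = 0.
Since k = 0, no intermediate fraction beyond p_5/q_5 has denominator <= 17, so the convergent 55/12 is the closest (its error is |449*12 - 55*98|/(98*12) = 2/1176).

55/12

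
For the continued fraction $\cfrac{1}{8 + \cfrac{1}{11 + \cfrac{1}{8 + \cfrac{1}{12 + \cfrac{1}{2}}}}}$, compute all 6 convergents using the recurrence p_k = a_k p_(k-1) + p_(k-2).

0/1, 1/8, 11/89, 89/720, 1079/8729, 2247/18178

Using the convergent recurrence p_i = a_i*p_{i-1} + p_{i-2}, q_i = a_i*q_{i-1} + q_{i-2} with p_{-2}=0, p_{-1}=1, q_{-2}=1, q_{-1}=0:
  i=0: a_0=0, p_0 = 0*1 + 0 = 0, q_0 = 0*0 + 1 = 1.
  i=1: a_1=8, p_1 = 8*0 + 1 = 1, q_1 = 8*1 + 0 = 8.
  i=2: a_2=11, p_2 = 11*1 + 0 = 11, q_2 = 11*8 + 1 = 89.
  i=3: a_3=8, p_3 = 8*11 + 1 = 89, q_3 = 8*89 + 8 = 720.
  i=4: a_4=12, p_4 = 12*89 + 11 = 1079, q_4 = 12*720 + 89 = 8729.
  i=5: a_5=2, p_5 = 2*1079 + 89 = 2247, q_5 = 2*8729 + 720 = 18178.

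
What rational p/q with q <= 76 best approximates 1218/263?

88/19

Expand x = 1218/263 as a continued fraction with the Euclidean algorithm:
  1218 = 4*263 + 166, so a_0 = 4.
  263 = 1*166 + 97, so a_1 = 1.
  166 = 1*97 + 69, so a_2 = 1.
  97 = 1*69 + 28, so a_3 = 1.
  69 = 2*28 + 13, so a_4 = 2.
  28 = 2*13 + 2, so a_5 = 2.
  13 = 6*2 + 1, so a_6 = 6.
  2 = 2*1 + 0, so a_7 = 2.
so x = [4; 1, 1, 1, 2, 2, 6, 2].
Convergents (p_i = a_i*p_{i-1} + p_{i-2}, q_i = a_i*q_{i-1} + q_{i-2} with p_{-2}=0, p_{-1}=1, q_{-2}=1, q_{-1}=0), until the denominator exceeds 76:
  i=0: a_0=4, p_0 = 4*1 + 0 = 4, q_0 = 4*0 + 1 = 1.
  i=1: a_1=1, p_1 = 1*4 + 1 = 5, q_1 = 1*1 + 0 = 1.
  i=2: a_2=1, p_2 = 1*5 + 4 = 9, q_2 = 1*1 + 1 = 2.
  i=3: a_3=1, p_3 = 1*9 + 5 = 14, q_3 = 1*2 + 1 = 3.
  i=4: a_4=2, p_4 = 2*14 + 9 = 37, q_4 = 2*3 + 2 = 8.
  i=5: a_5=2, p_5 = 2*37 + 14 = 88, q_5 = 2*8 + 3 = 19.
  i=6: a_6=6, p_6 = 6*88 + 37 = 565, q_6 = 6*19 + 8 = 122.
q_6 = 122 > 76, so the last convergent with denominator <= 76 is p_5/q_5 = 88/19.
The closest fraction with denominator <= 76 is either p_5/q_5 or the intermediate fraction (k*p_5 + p_4)/(k*q_5 + q_4) with the largest k >= 1 whose denominator stays <= 76; these approach x as k grows, and every other convergent or intermediate fraction in range is farther away.
Largest k: floor((76 - q_4)/q_5) = floor((76 - 8)/19) = 3.
That gives (3*88 + 37)/(3*19 + 8) = 301/65.
Compare the errors: |x - 88/19| = |1218*19 - 88*263|/(263*19) = 2/4997, and |x - 301/65| = |1218*65 - 301*263|/(263*65) = 7/17095.
Cross-multiplying, 2*17095 = 34190 < 34979 = 7*4997, so 2/4997 is smaller: the convergent 88/19 is closer to x than 301/65.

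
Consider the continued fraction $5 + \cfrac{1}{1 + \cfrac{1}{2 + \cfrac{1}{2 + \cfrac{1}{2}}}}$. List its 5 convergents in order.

5/1, 6/1, 17/3, 40/7, 97/17

Using the convergent recurrence p_i = a_i*p_{i-1} + p_{i-2}, q_i = a_i*q_{i-1} + q_{i-2} with p_{-2}=0, p_{-1}=1, q_{-2}=1, q_{-1}=0:
  i=0: a_0=5, p_0 = 5*1 + 0 = 5, q_0 = 5*0 + 1 = 1.
  i=1: a_1=1, p_1 = 1*5 + 1 = 6, q_1 = 1*1 + 0 = 1.
  i=2: a_2=2, p_2 = 2*6 + 5 = 17, q_2 = 2*1 + 1 = 3.
  i=3: a_3=2, p_3 = 2*17 + 6 = 40, q_3 = 2*3 + 1 = 7.
  i=4: a_4=2, p_4 = 2*40 + 17 = 97, q_4 = 2*7 + 3 = 17.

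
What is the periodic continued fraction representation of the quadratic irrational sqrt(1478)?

Write x_i = (sqrt(1478) + m_i)/d_i with (m_0, d_0) = (0, 1). a_0 = floor(sqrt(1478)) = 38, since 38^2 = 1444 <= 1478 < 1521 = 39^2.
Iterate m_{i+1} = d_i*a_i - m_i, d_{i+1} = (1478 - m_{i+1}^2)/d_i, a_{i+1} = floor((a_0 + m_{i+1})/d_{i+1}):
  m_1 = 1*38 - 0 = 38, d_1 = (1478 - 38^2)/1 = 34/1 = 34, a_1 = floor((38 + 38)/34) = 2.
  m_2 = 34*2 - 38 = 30, d_2 = (1478 - 30^2)/34 = 578/34 = 17, a_2 = floor((38 + 30)/17) = 4.
  m_3 = 17*4 - 30 = 38, d_3 = (1478 - 38^2)/17 = 34/17 = 2, a_3 = floor((38 + 38)/2) = 38.
  m_4 = 2*38 - 38 = 38, d_4 = (1478 - 38^2)/2 = 34/2 = 17, a_4 = floor((38 + 38)/17) = 4.
  m_5 = 17*4 - 38 = 30, d_5 = (1478 - 30^2)/17 = 578/17 = 34, a_5 = floor((38 + 30)/34) = 2.
  m_6 = 34*2 - 30 = 38, d_6 = (1478 - 38^2)/34 = 34/34 = 1, a_6 = floor((38 + 38)/1) = 76.
  m_7 = 1*76 - 38 = 38, d_7 = (1478 - 38^2)/1 = 34/1 = 34: (m_7, d_7) = (m_1, d_1) = (38, 34), so from here the quotients repeat a_1, ..., a_6; the period length is 6.
Hence the expansion of sqrt(1478) is a_0 = 38 followed by the repeating block 2, 4, 38, 4, 2, 76 (period 6).

[38; (2, 4, 38, 4, 2, 76)]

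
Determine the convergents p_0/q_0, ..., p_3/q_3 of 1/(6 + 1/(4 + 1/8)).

Using the convergent recurrence p_i = a_i*p_{i-1} + p_{i-2}, q_i = a_i*q_{i-1} + q_{i-2} with p_{-2}=0, p_{-1}=1, q_{-2}=1, q_{-1}=0:
  i=0: a_0=0, p_0 = 0*1 + 0 = 0, q_0 = 0*0 + 1 = 1.
  i=1: a_1=6, p_1 = 6*0 + 1 = 1, q_1 = 6*1 + 0 = 6.
  i=2: a_2=4, p_2 = 4*1 + 0 = 4, q_2 = 4*6 + 1 = 25.
  i=3: a_3=8, p_3 = 8*4 + 1 = 33, q_3 = 8*25 + 6 = 206.

0/1, 1/6, 4/25, 33/206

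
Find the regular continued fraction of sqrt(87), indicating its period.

Write x_i = (sqrt(87) + m_i)/d_i with (m_0, d_0) = (0, 1). a_0 = floor(sqrt(87)) = 9, since 9^2 = 81 <= 87 < 100 = 10^2.
Iterate m_{i+1} = d_i*a_i - m_i, d_{i+1} = (87 - m_{i+1}^2)/d_i, a_{i+1} = floor((a_0 + m_{i+1})/d_{i+1}):
  m_1 = 1*9 - 0 = 9, d_1 = (87 - 9^2)/1 = 6/1 = 6, a_1 = floor((9 + 9)/6) = 3.
  m_2 = 6*3 - 9 = 9, d_2 = (87 - 9^2)/6 = 6/6 = 1, a_2 = floor((9 + 9)/1) = 18.
  m_3 = 1*18 - 9 = 9, d_3 = (87 - 9^2)/1 = 6/1 = 6: (m_3, d_3) = (m_1, d_1) = (9, 6), so from here the quotients repeat a_1, a_2; the period length is 2.
Hence the expansion of sqrt(87) is a_0 = 9 followed by the repeating block 3, 18 (period 2).

[9; (3, 18)]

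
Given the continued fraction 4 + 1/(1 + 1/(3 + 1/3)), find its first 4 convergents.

Using the convergent recurrence p_i = a_i*p_{i-1} + p_{i-2}, q_i = a_i*q_{i-1} + q_{i-2} with p_{-2}=0, p_{-1}=1, q_{-2}=1, q_{-1}=0:
  i=0: a_0=4, p_0 = 4*1 + 0 = 4, q_0 = 4*0 + 1 = 1.
  i=1: a_1=1, p_1 = 1*4 + 1 = 5, q_1 = 1*1 + 0 = 1.
  i=2: a_2=3, p_2 = 3*5 + 4 = 19, q_2 = 3*1 + 1 = 4.
  i=3: a_3=3, p_3 = 3*19 + 5 = 62, q_3 = 3*4 + 1 = 13.

4/1, 5/1, 19/4, 62/13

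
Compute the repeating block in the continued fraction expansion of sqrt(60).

[7; (1, 2, 1, 14)]

Write x_i = (sqrt(60) + m_i)/d_i with (m_0, d_0) = (0, 1). a_0 = floor(sqrt(60)) = 7, since 7^2 = 49 <= 60 < 64 = 8^2.
Iterate m_{i+1} = d_i*a_i - m_i, d_{i+1} = (60 - m_{i+1}^2)/d_i, a_{i+1} = floor((a_0 + m_{i+1})/d_{i+1}):
  m_1 = 1*7 - 0 = 7, d_1 = (60 - 7^2)/1 = 11/1 = 11, a_1 = floor((7 + 7)/11) = 1.
  m_2 = 11*1 - 7 = 4, d_2 = (60 - 4^2)/11 = 44/11 = 4, a_2 = floor((7 + 4)/4) = 2.
  m_3 = 4*2 - 4 = 4, d_3 = (60 - 4^2)/4 = 44/4 = 11, a_3 = floor((7 + 4)/11) = 1.
  m_4 = 11*1 - 4 = 7, d_4 = (60 - 7^2)/11 = 11/11 = 1, a_4 = floor((7 + 7)/1) = 14.
  m_5 = 1*14 - 7 = 7, d_5 = (60 - 7^2)/1 = 11/1 = 11: (m_5, d_5) = (m_1, d_1) = (7, 11), so from here the quotients repeat a_1, ..., a_4; the period length is 4.
Hence the expansion of sqrt(60) is a_0 = 7 followed by the repeating block 1, 2, 1, 14 (period 4).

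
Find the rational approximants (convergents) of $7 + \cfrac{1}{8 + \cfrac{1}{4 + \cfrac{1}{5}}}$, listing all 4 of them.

7/1, 57/8, 235/33, 1232/173

Using the convergent recurrence p_i = a_i*p_{i-1} + p_{i-2}, q_i = a_i*q_{i-1} + q_{i-2} with p_{-2}=0, p_{-1}=1, q_{-2}=1, q_{-1}=0:
  i=0: a_0=7, p_0 = 7*1 + 0 = 7, q_0 = 7*0 + 1 = 1.
  i=1: a_1=8, p_1 = 8*7 + 1 = 57, q_1 = 8*1 + 0 = 8.
  i=2: a_2=4, p_2 = 4*57 + 7 = 235, q_2 = 4*8 + 1 = 33.
  i=3: a_3=5, p_3 = 5*235 + 57 = 1232, q_3 = 5*33 + 8 = 173.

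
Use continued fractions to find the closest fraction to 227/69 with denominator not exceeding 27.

Expand x = 227/69 as a continued fraction with the Euclidean algorithm:
  227 = 3*69 + 20, so a_0 = 3.
  69 = 3*20 + 9, so a_1 = 3.
  20 = 2*9 + 2, so a_2 = 2.
  9 = 4*2 + 1, so a_3 = 4.
  2 = 2*1 + 0, so a_4 = 2.
so x = [3; 3, 2, 4, 2].
Convergents (p_i = a_i*p_{i-1} + p_{i-2}, q_i = a_i*q_{i-1} + q_{i-2} with p_{-2}=0, p_{-1}=1, q_{-2}=1, q_{-1}=0), until the denominator exceeds 27:
  i=0: a_0=3, p_0 = 3*1 + 0 = 3, q_0 = 3*0 + 1 = 1.
  i=1: a_1=3, p_1 = 3*3 + 1 = 10, q_1 = 3*1 + 0 = 3.
  i=2: a_2=2, p_2 = 2*10 + 3 = 23, q_2 = 2*3 + 1 = 7.
  i=3: a_3=4, p_3 = 4*23 + 10 = 102, q_3 = 4*7 + 3 = 31.
q_3 = 31 > 27, so the last convergent with denominator <= 27 is p_2/q_2 = 23/7.
The closest fraction with denominator <= 27 is either p_2/q_2 or the intermediate fraction (k*p_2 + p_1)/(k*q_2 + q_1) with the largest k >= 1 whose denominator stays <= 27; these approach x as k grows, and every other convergent or intermediate fraction in range is farther away.
Largest k: floor((27 - q_1)/q_2) = floor((27 - 3)/7) = 3.
That gives (3*23 + 10)/(3*7 + 3) = 79/24.
Compare the errors: |x - 23/7| = |227*7 - 23*69|/(69*7) = 2/483, and |x - 79/24| = |227*24 - 79*69|/(69*24) = 3/1656.
Cross-multiplying, 3*483 = 1449 < 3312 = 2*1656, so 3/1656 is smaller: the intermediate fraction 79/24 is closer to x than 23/7.

79/24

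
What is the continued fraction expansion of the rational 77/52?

[1; 2, 12, 2]

Run the Euclidean algorithm on 77 and 52; the successive quotients are the partial quotients a_0, a_1, ... (each step inverts the fractional part left over by the previous one):
  77 = 1*52 + 25, so a_0 = 1.
  52 = 2*25 + 2, so a_1 = 2.
  25 = 12*2 + 1, so a_2 = 12.
  2 = 2*1 + 0, so a_3 = 2.
The remainder reaches 0 after 4 divisions, so the expansion has 4 partial quotients, read off in order.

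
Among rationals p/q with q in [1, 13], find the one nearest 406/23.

53/3

Expand x = 406/23 as a continued fraction with the Euclidean algorithm:
  406 = 17*23 + 15, so a_0 = 17.
  23 = 1*15 + 8, so a_1 = 1.
  15 = 1*8 + 7, so a_2 = 1.
  8 = 1*7 + 1, so a_3 = 1.
  7 = 7*1 + 0, so a_4 = 7.
so x = [17; 1, 1, 1, 7].
Convergents (p_i = a_i*p_{i-1} + p_{i-2}, q_i = a_i*q_{i-1} + q_{i-2} with p_{-2}=0, p_{-1}=1, q_{-2}=1, q_{-1}=0), until the denominator exceeds 13:
  i=0: a_0=17, p_0 = 17*1 + 0 = 17, q_0 = 17*0 + 1 = 1.
  i=1: a_1=1, p_1 = 1*17 + 1 = 18, q_1 = 1*1 + 0 = 1.
  i=2: a_2=1, p_2 = 1*18 + 17 = 35, q_2 = 1*1 + 1 = 2.
  i=3: a_3=1, p_3 = 1*35 + 18 = 53, q_3 = 1*2 + 1 = 3.
  i=4: a_4=7, p_4 = 7*53 + 35 = 406, q_4 = 7*3 + 2 = 23.
q_4 = 23 > 13, so the last convergent with denominator <= 13 is p_3/q_3 = 53/3.
The closest fraction with denominator <= 13 is either p_3/q_3 or the intermediate fraction (k*p_3 + p_2)/(k*q_3 + q_2) with the largest k >= 1 whose denominator stays <= 13; these approach x as k grows, and every other convergent or intermediate fraction in range is farther away.
Largest k: floor((13 - q_2)/q_3) = floor((13 - 2)/3) = 3.
That gives (3*53 + 35)/(3*3 + 2) = 194/11.
Compare the errors: |x - 53/3| = |406*3 - 53*23|/(23*3) = 1/69, and |x - 194/11| = |406*11 - 194*23|/(23*11) = 4/253.
Cross-multiplying, 1*253 = 253 < 276 = 4*69, so 1/69 is smaller: the convergent 53/3 is closer to x than 194/11.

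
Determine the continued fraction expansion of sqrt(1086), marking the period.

[32; (1, 20, 1, 64)]

Write x_i = (sqrt(1086) + m_i)/d_i with (m_0, d_0) = (0, 1). a_0 = floor(sqrt(1086)) = 32, since 32^2 = 1024 <= 1086 < 1089 = 33^2.
Iterate m_{i+1} = d_i*a_i - m_i, d_{i+1} = (1086 - m_{i+1}^2)/d_i, a_{i+1} = floor((a_0 + m_{i+1})/d_{i+1}):
  m_1 = 1*32 - 0 = 32, d_1 = (1086 - 32^2)/1 = 62/1 = 62, a_1 = floor((32 + 32)/62) = 1.
  m_2 = 62*1 - 32 = 30, d_2 = (1086 - 30^2)/62 = 186/62 = 3, a_2 = floor((32 + 30)/3) = 20.
  m_3 = 3*20 - 30 = 30, d_3 = (1086 - 30^2)/3 = 186/3 = 62, a_3 = floor((32 + 30)/62) = 1.
  m_4 = 62*1 - 30 = 32, d_4 = (1086 - 32^2)/62 = 62/62 = 1, a_4 = floor((32 + 32)/1) = 64.
  m_5 = 1*64 - 32 = 32, d_5 = (1086 - 32^2)/1 = 62/1 = 62: (m_5, d_5) = (m_1, d_1) = (32, 62), so from here the quotients repeat a_1, ..., a_4; the period length is 4.
Hence the expansion of sqrt(1086) is a_0 = 32 followed by the repeating block 1, 20, 1, 64 (period 4).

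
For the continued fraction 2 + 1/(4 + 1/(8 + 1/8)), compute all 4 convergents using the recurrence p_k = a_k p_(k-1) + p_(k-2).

Using the convergent recurrence p_i = a_i*p_{i-1} + p_{i-2}, q_i = a_i*q_{i-1} + q_{i-2} with p_{-2}=0, p_{-1}=1, q_{-2}=1, q_{-1}=0:
  i=0: a_0=2, p_0 = 2*1 + 0 = 2, q_0 = 2*0 + 1 = 1.
  i=1: a_1=4, p_1 = 4*2 + 1 = 9, q_1 = 4*1 + 0 = 4.
  i=2: a_2=8, p_2 = 8*9 + 2 = 74, q_2 = 8*4 + 1 = 33.
  i=3: a_3=8, p_3 = 8*74 + 9 = 601, q_3 = 8*33 + 4 = 268.

2/1, 9/4, 74/33, 601/268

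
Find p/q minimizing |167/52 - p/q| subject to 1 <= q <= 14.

Expand x = 167/52 as a continued fraction with the Euclidean algorithm:
  167 = 3*52 + 11, so a_0 = 3.
  52 = 4*11 + 8, so a_1 = 4.
  11 = 1*8 + 3, so a_2 = 1.
  8 = 2*3 + 2, so a_3 = 2.
  3 = 1*2 + 1, so a_4 = 1.
  2 = 2*1 + 0, so a_5 = 2.
so x = [3; 4, 1, 2, 1, 2].
Convergents (p_i = a_i*p_{i-1} + p_{i-2}, q_i = a_i*q_{i-1} + q_{i-2} with p_{-2}=0, p_{-1}=1, q_{-2}=1, q_{-1}=0), until the denominator exceeds 14:
  i=0: a_0=3, p_0 = 3*1 + 0 = 3, q_0 = 3*0 + 1 = 1.
  i=1: a_1=4, p_1 = 4*3 + 1 = 13, q_1 = 4*1 + 0 = 4.
  i=2: a_2=1, p_2 = 1*13 + 3 = 16, q_2 = 1*4 + 1 = 5.
  i=3: a_3=2, p_3 = 2*16 + 13 = 45, q_3 = 2*5 + 4 = 14.
  i=4: a_4=1, p_4 = 1*45 + 16 = 61, q_4 = 1*14 + 5 = 19.
q_4 = 19 > 14, so the last convergent with denominator <= 14 is p_3/q_3 = 45/14.
The closest fraction with denominator <= 14 is either p_3/q_3 or the intermediate fraction (k*p_3 + p_2)/(k*q_3 + q_2) with the largest k >= 1 whose denominator stays <= 14; these approach x as k grows, and every other convergent or intermediate fraction in range is farther away.
Largest k: floor((14 - q_2)/q_3) = floor((14 - 5)/14) = 0.
Since k = 0, no intermediate fraction beyond p_3/q_3 has denominator <= 14, so the convergent 45/14 is the closest (its error is |167*14 - 45*52|/(52*14) = 2/728).

45/14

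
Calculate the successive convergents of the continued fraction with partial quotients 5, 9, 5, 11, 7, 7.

5/1, 46/9, 235/46, 2631/515, 18652/3651, 133195/26072

Using the convergent recurrence p_i = a_i*p_{i-1} + p_{i-2}, q_i = a_i*q_{i-1} + q_{i-2} with p_{-2}=0, p_{-1}=1, q_{-2}=1, q_{-1}=0:
  i=0: a_0=5, p_0 = 5*1 + 0 = 5, q_0 = 5*0 + 1 = 1.
  i=1: a_1=9, p_1 = 9*5 + 1 = 46, q_1 = 9*1 + 0 = 9.
  i=2: a_2=5, p_2 = 5*46 + 5 = 235, q_2 = 5*9 + 1 = 46.
  i=3: a_3=11, p_3 = 11*235 + 46 = 2631, q_3 = 11*46 + 9 = 515.
  i=4: a_4=7, p_4 = 7*2631 + 235 = 18652, q_4 = 7*515 + 46 = 3651.
  i=5: a_5=7, p_5 = 7*18652 + 2631 = 133195, q_5 = 7*3651 + 515 = 26072.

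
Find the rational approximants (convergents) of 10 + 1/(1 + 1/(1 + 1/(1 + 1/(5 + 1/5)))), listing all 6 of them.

Using the convergent recurrence p_i = a_i*p_{i-1} + p_{i-2}, q_i = a_i*q_{i-1} + q_{i-2} with p_{-2}=0, p_{-1}=1, q_{-2}=1, q_{-1}=0:
  i=0: a_0=10, p_0 = 10*1 + 0 = 10, q_0 = 10*0 + 1 = 1.
  i=1: a_1=1, p_1 = 1*10 + 1 = 11, q_1 = 1*1 + 0 = 1.
  i=2: a_2=1, p_2 = 1*11 + 10 = 21, q_2 = 1*1 + 1 = 2.
  i=3: a_3=1, p_3 = 1*21 + 11 = 32, q_3 = 1*2 + 1 = 3.
  i=4: a_4=5, p_4 = 5*32 + 21 = 181, q_4 = 5*3 + 2 = 17.
  i=5: a_5=5, p_5 = 5*181 + 32 = 937, q_5 = 5*17 + 3 = 88.

10/1, 11/1, 21/2, 32/3, 181/17, 937/88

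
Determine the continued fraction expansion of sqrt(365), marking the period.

[19; (9, 1, 1, 9, 38)]

Write x_i = (sqrt(365) + m_i)/d_i with (m_0, d_0) = (0, 1). a_0 = floor(sqrt(365)) = 19, since 19^2 = 361 <= 365 < 400 = 20^2.
Iterate m_{i+1} = d_i*a_i - m_i, d_{i+1} = (365 - m_{i+1}^2)/d_i, a_{i+1} = floor((a_0 + m_{i+1})/d_{i+1}):
  m_1 = 1*19 - 0 = 19, d_1 = (365 - 19^2)/1 = 4/1 = 4, a_1 = floor((19 + 19)/4) = 9.
  m_2 = 4*9 - 19 = 17, d_2 = (365 - 17^2)/4 = 76/4 = 19, a_2 = floor((19 + 17)/19) = 1.
  m_3 = 19*1 - 17 = 2, d_3 = (365 - 2^2)/19 = 361/19 = 19, a_3 = floor((19 + 2)/19) = 1.
  m_4 = 19*1 - 2 = 17, d_4 = (365 - 17^2)/19 = 76/19 = 4, a_4 = floor((19 + 17)/4) = 9.
  m_5 = 4*9 - 17 = 19, d_5 = (365 - 19^2)/4 = 4/4 = 1, a_5 = floor((19 + 19)/1) = 38.
  m_6 = 1*38 - 19 = 19, d_6 = (365 - 19^2)/1 = 4/1 = 4: (m_6, d_6) = (m_1, d_1) = (19, 4), so from here the quotients repeat a_1, ..., a_5; the period length is 5.
Hence the expansion of sqrt(365) is a_0 = 19 followed by the repeating block 9, 1, 1, 9, 38 (period 5).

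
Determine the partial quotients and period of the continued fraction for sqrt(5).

[2; (4)]

Write x_i = (sqrt(5) + m_i)/d_i with (m_0, d_0) = (0, 1). a_0 = floor(sqrt(5)) = 2, since 2^2 = 4 <= 5 < 9 = 3^2.
Iterate m_{i+1} = d_i*a_i - m_i, d_{i+1} = (5 - m_{i+1}^2)/d_i, a_{i+1} = floor((a_0 + m_{i+1})/d_{i+1}):
  m_1 = 1*2 - 0 = 2, d_1 = (5 - 2^2)/1 = 1/1 = 1, a_1 = floor((2 + 2)/1) = 4.
  m_2 = 1*4 - 2 = 2, d_2 = (5 - 2^2)/1 = 1/1 = 1: (m_2, d_2) = (m_1, d_1) = (2, 1), so from here the quotient a_1 repeats; the period length is 1.
Hence the expansion of sqrt(5) is a_0 = 2 followed by the repeating block 4 (period 1).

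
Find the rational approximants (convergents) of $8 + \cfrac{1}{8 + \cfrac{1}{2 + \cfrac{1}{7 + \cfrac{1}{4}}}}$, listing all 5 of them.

Using the convergent recurrence p_i = a_i*p_{i-1} + p_{i-2}, q_i = a_i*q_{i-1} + q_{i-2} with p_{-2}=0, p_{-1}=1, q_{-2}=1, q_{-1}=0:
  i=0: a_0=8, p_0 = 8*1 + 0 = 8, q_0 = 8*0 + 1 = 1.
  i=1: a_1=8, p_1 = 8*8 + 1 = 65, q_1 = 8*1 + 0 = 8.
  i=2: a_2=2, p_2 = 2*65 + 8 = 138, q_2 = 2*8 + 1 = 17.
  i=3: a_3=7, p_3 = 7*138 + 65 = 1031, q_3 = 7*17 + 8 = 127.
  i=4: a_4=4, p_4 = 4*1031 + 138 = 4262, q_4 = 4*127 + 17 = 525.

8/1, 65/8, 138/17, 1031/127, 4262/525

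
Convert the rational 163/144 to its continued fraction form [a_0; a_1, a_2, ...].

[1; 7, 1, 1, 2, 1, 2]

Run the Euclidean algorithm on 163 and 144; the successive quotients are the partial quotients a_0, a_1, ... (each step inverts the fractional part left over by the previous one):
  163 = 1*144 + 19, so a_0 = 1.
  144 = 7*19 + 11, so a_1 = 7.
  19 = 1*11 + 8, so a_2 = 1.
  11 = 1*8 + 3, so a_3 = 1.
  8 = 2*3 + 2, so a_4 = 2.
  3 = 1*2 + 1, so a_5 = 1.
  2 = 2*1 + 0, so a_6 = 2.
The remainder reaches 0 after 7 divisions, so the expansion has 7 partial quotients, read off in order.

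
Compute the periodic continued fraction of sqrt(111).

[10; (1, 1, 6, 1, 1, 20)]

Write x_i = (sqrt(111) + m_i)/d_i with (m_0, d_0) = (0, 1). a_0 = floor(sqrt(111)) = 10, since 10^2 = 100 <= 111 < 121 = 11^2.
Iterate m_{i+1} = d_i*a_i - m_i, d_{i+1} = (111 - m_{i+1}^2)/d_i, a_{i+1} = floor((a_0 + m_{i+1})/d_{i+1}):
  m_1 = 1*10 - 0 = 10, d_1 = (111 - 10^2)/1 = 11/1 = 11, a_1 = floor((10 + 10)/11) = 1.
  m_2 = 11*1 - 10 = 1, d_2 = (111 - 1^2)/11 = 110/11 = 10, a_2 = floor((10 + 1)/10) = 1.
  m_3 = 10*1 - 1 = 9, d_3 = (111 - 9^2)/10 = 30/10 = 3, a_3 = floor((10 + 9)/3) = 6.
  m_4 = 3*6 - 9 = 9, d_4 = (111 - 9^2)/3 = 30/3 = 10, a_4 = floor((10 + 9)/10) = 1.
  m_5 = 10*1 - 9 = 1, d_5 = (111 - 1^2)/10 = 110/10 = 11, a_5 = floor((10 + 1)/11) = 1.
  m_6 = 11*1 - 1 = 10, d_6 = (111 - 10^2)/11 = 11/11 = 1, a_6 = floor((10 + 10)/1) = 20.
  m_7 = 1*20 - 10 = 10, d_7 = (111 - 10^2)/1 = 11/1 = 11: (m_7, d_7) = (m_1, d_1) = (10, 11), so from here the quotients repeat a_1, ..., a_6; the period length is 6.
Hence the expansion of sqrt(111) is a_0 = 10 followed by the repeating block 1, 1, 6, 1, 1, 20 (period 6).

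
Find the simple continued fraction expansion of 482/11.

Run the Euclidean algorithm on 482 and 11; the successive quotients are the partial quotients a_0, a_1, ... (each step inverts the fractional part left over by the previous one):
  482 = 43*11 + 9, so a_0 = 43.
  11 = 1*9 + 2, so a_1 = 1.
  9 = 4*2 + 1, so a_2 = 4.
  2 = 2*1 + 0, so a_3 = 2.
The remainder reaches 0 after 4 divisions, so the expansion has 4 partial quotients, read off in order.

[43; 1, 4, 2]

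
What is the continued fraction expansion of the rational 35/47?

[0; 1, 2, 1, 11]

Run the Euclidean algorithm on 35 and 47; the successive quotients are the partial quotients a_0, a_1, ... (each step inverts the fractional part left over by the previous one):
  35 = 0*47 + 35, so a_0 = 0.
  47 = 1*35 + 12, so a_1 = 1.
  35 = 2*12 + 11, so a_2 = 2.
  12 = 1*11 + 1, so a_3 = 1.
  11 = 11*1 + 0, so a_4 = 11.
The remainder reaches 0 after 5 divisions, so the expansion has 5 partial quotients, read off in order.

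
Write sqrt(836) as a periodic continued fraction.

Write x_i = (sqrt(836) + m_i)/d_i with (m_0, d_0) = (0, 1). a_0 = floor(sqrt(836)) = 28, since 28^2 = 784 <= 836 < 841 = 29^2.
Iterate m_{i+1} = d_i*a_i - m_i, d_{i+1} = (836 - m_{i+1}^2)/d_i, a_{i+1} = floor((a_0 + m_{i+1})/d_{i+1}):
  m_1 = 1*28 - 0 = 28, d_1 = (836 - 28^2)/1 = 52/1 = 52, a_1 = floor((28 + 28)/52) = 1.
  m_2 = 52*1 - 28 = 24, d_2 = (836 - 24^2)/52 = 260/52 = 5, a_2 = floor((28 + 24)/5) = 10.
  m_3 = 5*10 - 24 = 26, d_3 = (836 - 26^2)/5 = 160/5 = 32, a_3 = floor((28 + 26)/32) = 1.
  m_4 = 32*1 - 26 = 6, d_4 = (836 - 6^2)/32 = 800/32 = 25, a_4 = floor((28 + 6)/25) = 1.
  m_5 = 25*1 - 6 = 19, d_5 = (836 - 19^2)/25 = 475/25 = 19, a_5 = floor((28 + 19)/19) = 2.
  m_6 = 19*2 - 19 = 19, d_6 = (836 - 19^2)/19 = 475/19 = 25, a_6 = floor((28 + 19)/25) = 1.
  m_7 = 25*1 - 19 = 6, d_7 = (836 - 6^2)/25 = 800/25 = 32, a_7 = floor((28 + 6)/32) = 1.
  m_8 = 32*1 - 6 = 26, d_8 = (836 - 26^2)/32 = 160/32 = 5, a_8 = floor((28 + 26)/5) = 10.
  m_9 = 5*10 - 26 = 24, d_9 = (836 - 24^2)/5 = 260/5 = 52, a_9 = floor((28 + 24)/52) = 1.
  m_10 = 52*1 - 24 = 28, d_10 = (836 - 28^2)/52 = 52/52 = 1, a_10 = floor((28 + 28)/1) = 56.
  m_11 = 1*56 - 28 = 28, d_11 = (836 - 28^2)/1 = 52/1 = 52: (m_11, d_11) = (m_1, d_1) = (28, 52), so from here the quotients repeat a_1, ..., a_10; the period length is 10.
Hence the expansion of sqrt(836) is a_0 = 28 followed by the repeating block 1, 10, 1, 1, 2, 1, 1, 10, 1, 56 (period 10).

[28; (1, 10, 1, 1, 2, 1, 1, 10, 1, 56)]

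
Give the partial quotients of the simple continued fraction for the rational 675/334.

[2; 47, 1, 2, 2]

Run the Euclidean algorithm on 675 and 334; the successive quotients are the partial quotients a_0, a_1, ... (each step inverts the fractional part left over by the previous one):
  675 = 2*334 + 7, so a_0 = 2.
  334 = 47*7 + 5, so a_1 = 47.
  7 = 1*5 + 2, so a_2 = 1.
  5 = 2*2 + 1, so a_3 = 2.
  2 = 2*1 + 0, so a_4 = 2.
The remainder reaches 0 after 5 divisions, so the expansion has 5 partial quotients, read off in order.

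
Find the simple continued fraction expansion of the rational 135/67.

Run the Euclidean algorithm on 135 and 67; the successive quotients are the partial quotients a_0, a_1, ... (each step inverts the fractional part left over by the previous one):
  135 = 2*67 + 1, so a_0 = 2.
  67 = 67*1 + 0, so a_1 = 67.
The remainder reaches 0 after 2 divisions, so the expansion has 2 partial quotients, read off in order.

[2; 67]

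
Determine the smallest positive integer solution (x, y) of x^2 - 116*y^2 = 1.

First expand sqrt(116) as a continued fraction. With x_i = (sqrt(116) + m_i)/d_i and (m_0, d_0) = (0, 1): a_0 = floor(sqrt(116)) = 10, since 10^2 = 100 <= 116 < 121 = 11^2.
Iterate m_{i+1} = d_i*a_i - m_i, d_{i+1} = (116 - m_{i+1}^2)/d_i, a_{i+1} = floor((a_0 + m_{i+1})/d_{i+1}):
  m_1 = 1*10 - 0 = 10, d_1 = (116 - 10^2)/1 = 16/1 = 16, a_1 = floor((10 + 10)/16) = 1.
  m_2 = 16*1 - 10 = 6, d_2 = (116 - 6^2)/16 = 80/16 = 5, a_2 = floor((10 + 6)/5) = 3.
  m_3 = 5*3 - 6 = 9, d_3 = (116 - 9^2)/5 = 35/5 = 7, a_3 = floor((10 + 9)/7) = 2.
  m_4 = 7*2 - 9 = 5, d_4 = (116 - 5^2)/7 = 91/7 = 13, a_4 = floor((10 + 5)/13) = 1.
  m_5 = 13*1 - 5 = 8, d_5 = (116 - 8^2)/13 = 52/13 = 4, a_5 = floor((10 + 8)/4) = 4.
  m_6 = 4*4 - 8 = 8, d_6 = (116 - 8^2)/4 = 52/4 = 13, a_6 = floor((10 + 8)/13) = 1.
  m_7 = 13*1 - 8 = 5, d_7 = (116 - 5^2)/13 = 91/13 = 7, a_7 = floor((10 + 5)/7) = 2.
  m_8 = 7*2 - 5 = 9, d_8 = (116 - 9^2)/7 = 35/7 = 5, a_8 = floor((10 + 9)/5) = 3.
  m_9 = 5*3 - 9 = 6, d_9 = (116 - 6^2)/5 = 80/5 = 16, a_9 = floor((10 + 6)/16) = 1.
  m_10 = 16*1 - 6 = 10, d_10 = (116 - 10^2)/16 = 16/16 = 1, a_10 = floor((10 + 10)/1) = 20.
  m_11 = 1*20 - 10 = 10, d_11 = (116 - 10^2)/1 = 16/1 = 16: (m_11, d_11) = (m_1, d_1) = (10, 16), so from here the quotients repeat a_1, ..., a_10; the period length is 10.
So sqrt(116) = [10; (1, 3, 2, 1, 4, 1, 2, 3, 1, 20)] with period length k = 10.
k is even, so the fundamental solution of x^2 - 116y^2 = 1 is (p_{k-1}, q_{k-1}) = (p_9, q_9); compute convergents through index 9.
Convergents (p_i = a_i*p_{i-1} + p_{i-2}, q_i = a_i*q_{i-1} + q_{i-2} with p_{-2}=0, p_{-1}=1, q_{-2}=1, q_{-1}=0):
  i=0: a_0=10, p_0 = 10*1 + 0 = 10, q_0 = 10*0 + 1 = 1.
  i=1: a_1=1, p_1 = 1*10 + 1 = 11, q_1 = 1*1 + 0 = 1.
  i=2: a_2=3, p_2 = 3*11 + 10 = 43, q_2 = 3*1 + 1 = 4.
  i=3: a_3=2, p_3 = 2*43 + 11 = 97, q_3 = 2*4 + 1 = 9.
  i=4: a_4=1, p_4 = 1*97 + 43 = 140, q_4 = 1*9 + 4 = 13.
  i=5: a_5=4, p_5 = 4*140 + 97 = 657, q_5 = 4*13 + 9 = 61.
  i=6: a_6=1, p_6 = 1*657 + 140 = 797, q_6 = 1*61 + 13 = 74.
  i=7: a_7=2, p_7 = 2*797 + 657 = 2251, q_7 = 2*74 + 61 = 209.
  i=8: a_8=3, p_8 = 3*2251 + 797 = 7550, q_8 = 3*209 + 74 = 701.
  i=9: a_9=1, p_9 = 1*7550 + 2251 = 9801, q_9 = 1*701 + 209 = 910.
Check: 9801^2 - 116*910^2 = 96059601 - 96059600 = 1, so (x, y) = (9801, 910) solves the equation, and by the theorem it is the least positive solution.

(x, y) = (9801, 910)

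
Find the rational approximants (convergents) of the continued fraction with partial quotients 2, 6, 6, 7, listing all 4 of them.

Using the convergent recurrence p_i = a_i*p_{i-1} + p_{i-2}, q_i = a_i*q_{i-1} + q_{i-2} with p_{-2}=0, p_{-1}=1, q_{-2}=1, q_{-1}=0:
  i=0: a_0=2, p_0 = 2*1 + 0 = 2, q_0 = 2*0 + 1 = 1.
  i=1: a_1=6, p_1 = 6*2 + 1 = 13, q_1 = 6*1 + 0 = 6.
  i=2: a_2=6, p_2 = 6*13 + 2 = 80, q_2 = 6*6 + 1 = 37.
  i=3: a_3=7, p_3 = 7*80 + 13 = 573, q_3 = 7*37 + 6 = 265.

2/1, 13/6, 80/37, 573/265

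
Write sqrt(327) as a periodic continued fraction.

[18; (12, 36)]

Write x_i = (sqrt(327) + m_i)/d_i with (m_0, d_0) = (0, 1). a_0 = floor(sqrt(327)) = 18, since 18^2 = 324 <= 327 < 361 = 19^2.
Iterate m_{i+1} = d_i*a_i - m_i, d_{i+1} = (327 - m_{i+1}^2)/d_i, a_{i+1} = floor((a_0 + m_{i+1})/d_{i+1}):
  m_1 = 1*18 - 0 = 18, d_1 = (327 - 18^2)/1 = 3/1 = 3, a_1 = floor((18 + 18)/3) = 12.
  m_2 = 3*12 - 18 = 18, d_2 = (327 - 18^2)/3 = 3/3 = 1, a_2 = floor((18 + 18)/1) = 36.
  m_3 = 1*36 - 18 = 18, d_3 = (327 - 18^2)/1 = 3/1 = 3: (m_3, d_3) = (m_1, d_1) = (18, 3), so from here the quotients repeat a_1, a_2; the period length is 2.
Hence the expansion of sqrt(327) is a_0 = 18 followed by the repeating block 12, 36 (period 2).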